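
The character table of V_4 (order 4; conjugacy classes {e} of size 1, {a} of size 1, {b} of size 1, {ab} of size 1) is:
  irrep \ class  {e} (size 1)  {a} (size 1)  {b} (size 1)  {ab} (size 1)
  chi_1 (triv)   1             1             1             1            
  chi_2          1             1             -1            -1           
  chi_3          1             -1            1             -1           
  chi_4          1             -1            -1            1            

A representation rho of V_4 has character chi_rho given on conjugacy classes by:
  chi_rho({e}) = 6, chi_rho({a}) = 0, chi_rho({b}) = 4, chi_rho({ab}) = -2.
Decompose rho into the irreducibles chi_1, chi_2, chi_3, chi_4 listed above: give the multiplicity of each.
Multiplicities: chi_1: 2, chi_2: 1, chi_3: 3, chi_4: 0.

Why: Use <chi_rho, chi> = (1/|G|) sum_C |C| * chi_rho(C) * conj(chi(C)) with |G| = 4 for each irreducible chi in the table:
  <chi_rho, chi_1> = (1/4)[1*(6)*conj(1) + 1*(0)*conj(1) + 1*(4)*conj(1) + 1*(-2)*conj(1)]
      = (1/4)[(6) + (0) + (4) + (-2)] = 8/4 = 2
  <chi_rho, chi_2> = (1/4)[1*(6)*conj(1) + 1*(0)*conj(1) + 1*(4)*conj(-1) + 1*(-2)*conj(-1)]
      = (1/4)[(6) + (0) + (-4) + (2)] = 4/4 = 1
  <chi_rho, chi_3> = (1/4)[1*(6)*conj(1) + 1*(0)*conj(-1) + 1*(4)*conj(1) + 1*(-2)*conj(-1)]
      = (1/4)[(6) + (0) + (4) + (2)] = 12/4 = 3
  <chi_rho, chi_4> = (1/4)[1*(6)*conj(1) + 1*(0)*conj(-1) + 1*(4)*conj(-1) + 1*(-2)*conj(1)]
      = (1/4)[(6) + (0) + (-4) + (-2)] = 0/4 = 0
Dimension check: dim(rho) = sum (mult * dim) = 2*1 + 1*1 + 3*1 + 0*1 = 6 = chi_rho(e) = 6.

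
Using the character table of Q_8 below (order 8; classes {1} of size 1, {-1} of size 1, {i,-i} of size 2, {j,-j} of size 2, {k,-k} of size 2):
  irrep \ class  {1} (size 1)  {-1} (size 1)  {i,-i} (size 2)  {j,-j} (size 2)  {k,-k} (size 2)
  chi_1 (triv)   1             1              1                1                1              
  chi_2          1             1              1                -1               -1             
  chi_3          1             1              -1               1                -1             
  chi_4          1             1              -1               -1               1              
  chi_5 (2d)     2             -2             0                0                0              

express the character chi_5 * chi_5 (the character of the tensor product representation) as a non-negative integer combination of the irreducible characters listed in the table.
chi_5 tensor chi_5 = chi_1 + chi_2 + chi_3 + chi_4 (all other irreducibles have multiplicity 0).

Details: The character of a tensor product is the pointwise product (chi_5 * chi_5)(C) = chi_5(C) * chi_5(C):
  {1}: (2)*(2), {-1}: (-2)*(-2), {i,-i}: (0)*(0), {j,-j}: (0)*(0), {k,-k}: (0)*(0)
so (chi_5 * chi_5) takes values
  {1} -> 4, {-1} -> 4, {i,-i} -> 0, {j,-j} -> 0, {k,-k} -> 0.
Now take the inner product of this character with each irreducible chi from the table, <chi_5*chi_5, chi> = (1/8) sum_C |C| (chi_5*chi_5)(C) conj(chi(C)):
  <chi_5*chi_5, chi_1> = (1/8)[1*(4)*conj(1) + 1*(4)*conj(1) + 2*(0)*conj(1) + 2*(0)*conj(1) + 2*(0)*conj(1)]
      = (1/8)[(4) + (4) + (0) + (0) + (0)] = 8/8 = 1
  <chi_5*chi_5, chi_2> = (1/8)[1*(4)*conj(1) + 1*(4)*conj(1) + 2*(0)*conj(1) + 2*(0)*conj(-1) + 2*(0)*conj(-1)]
      = (1/8)[(4) + (4) + (0) + (0) + (0)] = 8/8 = 1
  <chi_5*chi_5, chi_3> = (1/8)[1*(4)*conj(1) + 1*(4)*conj(1) + 2*(0)*conj(-1) + 2*(0)*conj(1) + 2*(0)*conj(-1)]
      = (1/8)[(4) + (4) + (0) + (0) + (0)] = 8/8 = 1
  <chi_5*chi_5, chi_4> = (1/8)[1*(4)*conj(1) + 1*(4)*conj(1) + 2*(0)*conj(-1) + 2*(0)*conj(-1) + 2*(0)*conj(1)]
      = (1/8)[(4) + (4) + (0) + (0) + (0)] = 8/8 = 1
  <chi_5*chi_5, chi_5> = (1/8)[1*(4)*conj(2) + 1*(4)*conj(-2) + 2*(0)*conj(0) + 2*(0)*conj(0) + 2*(0)*conj(0)]
      = (1/8)[(8) + (-8) + (0) + (0) + (0)] = 0/8 = 0
Hence the multiplicities are chi_1: 1, chi_2: 1, chi_3: 1, chi_4: 1. Dimension check: dim(chi_5)*dim(chi_5) = 2*2 = 4 and sum (mult * dim) = 1*1 + 1*1 + 1*1 + 1*1 = 4.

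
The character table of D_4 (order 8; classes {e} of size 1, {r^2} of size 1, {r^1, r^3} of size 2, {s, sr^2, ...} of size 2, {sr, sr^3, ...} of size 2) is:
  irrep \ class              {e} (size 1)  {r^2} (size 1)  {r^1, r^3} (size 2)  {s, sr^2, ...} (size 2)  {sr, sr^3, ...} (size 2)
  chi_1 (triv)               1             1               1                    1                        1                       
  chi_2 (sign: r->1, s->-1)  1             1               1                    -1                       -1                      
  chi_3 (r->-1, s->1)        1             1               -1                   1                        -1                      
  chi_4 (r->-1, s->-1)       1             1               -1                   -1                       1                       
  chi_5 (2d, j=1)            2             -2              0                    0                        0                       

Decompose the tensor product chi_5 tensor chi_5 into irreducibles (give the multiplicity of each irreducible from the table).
chi_5 tensor chi_5 = chi_1 + chi_2 + chi_3 + chi_4 (all other irreducibles have multiplicity 0).

Reasoning: The character of a tensor product is the pointwise product (chi_5 * chi_5)(C) = chi_5(C) * chi_5(C):
  {e}: (2)*(2), {r^2}: (-2)*(-2), {r^1, r^3}: (0)*(0), {s, sr^2, ...}: (0)*(0), {sr, sr^3, ...}: (0)*(0)
so (chi_5 * chi_5) takes values
  {e} -> 4, {r^2} -> 4, {r^1, r^3} -> 0, {s, sr^2, ...} -> 0, {sr, sr^3, ...} -> 0.
Now take the inner product of this character with each irreducible chi from the table, <chi_5*chi_5, chi> = (1/8) sum_C |C| (chi_5*chi_5)(C) conj(chi(C)):
  <chi_5*chi_5, chi_1> = (1/8)[1*(4)*conj(1) + 1*(4)*conj(1) + 2*(0)*conj(1) + 2*(0)*conj(1) + 2*(0)*conj(1)]
      = (1/8)[(4) + (4) + (0) + (0) + (0)] = 8/8 = 1
  <chi_5*chi_5, chi_2> = (1/8)[1*(4)*conj(1) + 1*(4)*conj(1) + 2*(0)*conj(1) + 2*(0)*conj(-1) + 2*(0)*conj(-1)]
      = (1/8)[(4) + (4) + (0) + (0) + (0)] = 8/8 = 1
  <chi_5*chi_5, chi_3> = (1/8)[1*(4)*conj(1) + 1*(4)*conj(1) + 2*(0)*conj(-1) + 2*(0)*conj(1) + 2*(0)*conj(-1)]
      = (1/8)[(4) + (4) + (0) + (0) + (0)] = 8/8 = 1
  <chi_5*chi_5, chi_4> = (1/8)[1*(4)*conj(1) + 1*(4)*conj(1) + 2*(0)*conj(-1) + 2*(0)*conj(-1) + 2*(0)*conj(1)]
      = (1/8)[(4) + (4) + (0) + (0) + (0)] = 8/8 = 1
  <chi_5*chi_5, chi_5> = (1/8)[1*(4)*conj(2) + 1*(4)*conj(-2) + 2*(0)*conj(0) + 2*(0)*conj(0) + 2*(0)*conj(0)]
      = (1/8)[(8) + (-8) + (0) + (0) + (0)] = 0/8 = 0
Hence the multiplicities are chi_1: 1, chi_2: 1, chi_3: 1, chi_4: 1. Dimension check: dim(chi_5)*dim(chi_5) = 2*2 = 4 and sum (mult * dim) = 1*1 + 1*1 + 1*1 + 1*1 = 4.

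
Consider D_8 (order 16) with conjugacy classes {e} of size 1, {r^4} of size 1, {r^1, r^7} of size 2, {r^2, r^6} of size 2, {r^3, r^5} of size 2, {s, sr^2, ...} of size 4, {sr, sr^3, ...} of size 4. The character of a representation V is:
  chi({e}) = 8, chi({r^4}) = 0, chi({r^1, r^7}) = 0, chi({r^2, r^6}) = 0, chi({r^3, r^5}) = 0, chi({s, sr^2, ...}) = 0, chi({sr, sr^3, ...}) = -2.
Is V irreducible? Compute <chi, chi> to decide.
Not irreducible (reducible): <chi, chi> = 5 > 1.

Justification: <chi, chi> = (1/|G|) sum_C |C| * |chi(C)|^2 = (1/16)[1*|8|^2 + 1*|0|^2 + 2*|0|^2 + 2*|0|^2 + 2*|0|^2 + 4*|0|^2 + 4*|-2|^2]
  = (1/16)[(64) + (0) + (0) + (0) + (0) + (0) + (16)] = 80/16 = 5.
A character is irreducible iff <chi, chi> = 1, so this representation is reducible.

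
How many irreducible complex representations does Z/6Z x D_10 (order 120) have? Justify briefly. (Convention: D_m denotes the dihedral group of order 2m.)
48

Reasoning: The number of irreducible complex representations of a finite group equals its number of conjugacy classes. For a direct product, #classes(G x H) = #classes(G) * #classes(H). Z/6Z has 6 classes (abelian), D_10 has 8 classes, so 6 * 8 = 48, so Z/6Z x D_10 (order 120) has exactly 48 irreducible complex representations.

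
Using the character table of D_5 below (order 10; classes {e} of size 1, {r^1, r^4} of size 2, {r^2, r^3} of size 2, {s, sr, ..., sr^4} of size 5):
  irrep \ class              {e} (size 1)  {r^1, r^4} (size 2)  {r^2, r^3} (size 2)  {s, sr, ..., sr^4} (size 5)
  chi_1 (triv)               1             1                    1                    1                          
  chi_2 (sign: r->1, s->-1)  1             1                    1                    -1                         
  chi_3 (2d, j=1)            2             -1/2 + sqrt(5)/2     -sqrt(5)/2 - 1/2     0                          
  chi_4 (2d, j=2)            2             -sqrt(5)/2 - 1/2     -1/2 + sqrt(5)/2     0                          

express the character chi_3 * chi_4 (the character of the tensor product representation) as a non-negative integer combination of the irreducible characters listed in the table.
chi_3 tensor chi_4 = chi_3 + chi_4 (all other irreducibles have multiplicity 0).

Reasoning: The character of a tensor product is the pointwise product (chi_3 * chi_4)(C) = chi_3(C) * chi_4(C):
  {e}: (2)*(2), {r^1, r^4}: (-1/2 + sqrt(5)/2)*(-sqrt(5)/2 - 1/2), {r^2, r^3}: (-sqrt(5)/2 - 1/2)*(-1/2 + sqrt(5)/2), {s, sr, ..., sr^4}: (0)*(0)
so (chi_3 * chi_4) takes values
  {e} -> 4, {r^1, r^4} -> -1, {r^2, r^3} -> -1, {s, sr, ..., sr^4} -> 0.
Now take the inner product of this character with each irreducible chi from the table, <chi_3*chi_4, chi> = (1/10) sum_C |C| (chi_3*chi_4)(C) conj(chi(C)):
  <chi_3*chi_4, chi_1> = (1/10)[1*(4)*conj(1) + 2*(-1)*conj(1) + 2*(-1)*conj(1) + 5*(0)*conj(1)]
      = (1/10)[(4) + (-2) + (-2) + (0)] = 0/10 = 0
  <chi_3*chi_4, chi_2> = (1/10)[1*(4)*conj(1) + 2*(-1)*conj(1) + 2*(-1)*conj(1) + 5*(0)*conj(-1)]
      = (1/10)[(4) + (-2) + (-2) + (0)] = 0/10 = 0
  <chi_3*chi_4, chi_3> = (1/10)[1*(4)*conj(2) + 2*(-1)*conj(-1/2 + sqrt(5)/2) + 2*(-1)*conj(-sqrt(5)/2 - 1/2) + 5*(0)*conj(0)]
      = (1/10)[(8) + (1 - sqrt(5)) + (1 + sqrt(5)) + (0)] = 10/10 = 1
  <chi_3*chi_4, chi_4> = (1/10)[1*(4)*conj(2) + 2*(-1)*conj(-sqrt(5)/2 - 1/2) + 2*(-1)*conj(-1/2 + sqrt(5)/2) + 5*(0)*conj(0)]
      = (1/10)[(8) + (1 + sqrt(5)) + (1 - sqrt(5)) + (0)] = 10/10 = 1
Hence the multiplicities are chi_3: 1, chi_4: 1. Dimension check: dim(chi_3)*dim(chi_4) = 2*2 = 4 and sum (mult * dim) = 1*2 + 1*2 = 4.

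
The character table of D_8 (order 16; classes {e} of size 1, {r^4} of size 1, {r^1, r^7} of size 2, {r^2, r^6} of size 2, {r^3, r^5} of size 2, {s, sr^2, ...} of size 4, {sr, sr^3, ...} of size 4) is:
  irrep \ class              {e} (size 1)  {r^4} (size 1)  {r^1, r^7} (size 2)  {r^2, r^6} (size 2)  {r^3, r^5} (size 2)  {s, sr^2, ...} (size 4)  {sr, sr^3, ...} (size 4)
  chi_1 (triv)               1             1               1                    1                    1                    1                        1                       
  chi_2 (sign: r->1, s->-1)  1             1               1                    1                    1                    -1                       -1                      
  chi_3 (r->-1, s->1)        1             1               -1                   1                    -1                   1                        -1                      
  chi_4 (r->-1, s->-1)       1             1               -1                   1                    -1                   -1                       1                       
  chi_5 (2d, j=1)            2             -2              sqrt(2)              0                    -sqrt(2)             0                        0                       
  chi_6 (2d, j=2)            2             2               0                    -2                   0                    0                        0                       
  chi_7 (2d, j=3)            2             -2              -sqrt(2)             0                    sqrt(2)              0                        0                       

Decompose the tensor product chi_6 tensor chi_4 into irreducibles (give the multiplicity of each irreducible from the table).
chi_6 tensor chi_4 = chi_6 (all other irreducibles have multiplicity 0).

Details: The character of a tensor product is the pointwise product (chi_6 * chi_4)(C) = chi_6(C) * chi_4(C):
  {e}: (2)*(1), {r^4}: (2)*(1), {r^1, r^7}: (0)*(-1), {r^2, r^6}: (-2)*(1), {r^3, r^5}: (0)*(-1), {s, sr^2, ...}: (0)*(-1), {sr, sr^3, ...}: (0)*(1)
so (chi_6 * chi_4) takes values
  {e} -> 2, {r^4} -> 2, {r^1, r^7} -> 0, {r^2, r^6} -> -2, {r^3, r^5} -> 0, {s, sr^2, ...} -> 0, {sr, sr^3, ...} -> 0.
Now take the inner product of this character with each irreducible chi from the table, <chi_6*chi_4, chi> = (1/16) sum_C |C| (chi_6*chi_4)(C) conj(chi(C)):
  <chi_6*chi_4, chi_1> = (1/16)[1*(2)*conj(1) + 1*(2)*conj(1) + 2*(0)*conj(1) + 2*(-2)*conj(1) + 2*(0)*conj(1) + 4*(0)*conj(1) + 4*(0)*conj(1)]
      = (1/16)[(2) + (2) + (0) + (-4) + (0) + (0) + (0)] = 0/16 = 0
  <chi_6*chi_4, chi_2> = (1/16)[1*(2)*conj(1) + 1*(2)*conj(1) + 2*(0)*conj(1) + 2*(-2)*conj(1) + 2*(0)*conj(1) + 4*(0)*conj(-1) + 4*(0)*conj(-1)]
      = (1/16)[(2) + (2) + (0) + (-4) + (0) + (0) + (0)] = 0/16 = 0
  <chi_6*chi_4, chi_3> = (1/16)[1*(2)*conj(1) + 1*(2)*conj(1) + 2*(0)*conj(-1) + 2*(-2)*conj(1) + 2*(0)*conj(-1) + 4*(0)*conj(1) + 4*(0)*conj(-1)]
      = (1/16)[(2) + (2) + (0) + (-4) + (0) + (0) + (0)] = 0/16 = 0
  <chi_6*chi_4, chi_4> = (1/16)[1*(2)*conj(1) + 1*(2)*conj(1) + 2*(0)*conj(-1) + 2*(-2)*conj(1) + 2*(0)*conj(-1) + 4*(0)*conj(-1) + 4*(0)*conj(1)]
      = (1/16)[(2) + (2) + (0) + (-4) + (0) + (0) + (0)] = 0/16 = 0
  <chi_6*chi_4, chi_5> = (1/16)[1*(2)*conj(2) + 1*(2)*conj(-2) + 2*(0)*conj(sqrt(2)) + 2*(-2)*conj(0) + 2*(0)*conj(-sqrt(2)) + 4*(0)*conj(0) + 4*(0)*conj(0)]
      = (1/16)[(4) + (-4) + (0) + (0) + (0) + (0) + (0)] = 0/16 = 0
  <chi_6*chi_4, chi_6> = (1/16)[1*(2)*conj(2) + 1*(2)*conj(2) + 2*(0)*conj(0) + 2*(-2)*conj(-2) + 2*(0)*conj(0) + 4*(0)*conj(0) + 4*(0)*conj(0)]
      = (1/16)[(4) + (4) + (0) + (8) + (0) + (0) + (0)] = 16/16 = 1
  <chi_6*chi_4, chi_7> = (1/16)[1*(2)*conj(2) + 1*(2)*conj(-2) + 2*(0)*conj(-sqrt(2)) + 2*(-2)*conj(0) + 2*(0)*conj(sqrt(2)) + 4*(0)*conj(0) + 4*(0)*conj(0)]
      = (1/16)[(4) + (-4) + (0) + (0) + (0) + (0) + (0)] = 0/16 = 0
Hence the multiplicities are chi_6: 1. Dimension check: dim(chi_6)*dim(chi_4) = 2*1 = 2 and sum (mult * dim) = 1*2 = 2.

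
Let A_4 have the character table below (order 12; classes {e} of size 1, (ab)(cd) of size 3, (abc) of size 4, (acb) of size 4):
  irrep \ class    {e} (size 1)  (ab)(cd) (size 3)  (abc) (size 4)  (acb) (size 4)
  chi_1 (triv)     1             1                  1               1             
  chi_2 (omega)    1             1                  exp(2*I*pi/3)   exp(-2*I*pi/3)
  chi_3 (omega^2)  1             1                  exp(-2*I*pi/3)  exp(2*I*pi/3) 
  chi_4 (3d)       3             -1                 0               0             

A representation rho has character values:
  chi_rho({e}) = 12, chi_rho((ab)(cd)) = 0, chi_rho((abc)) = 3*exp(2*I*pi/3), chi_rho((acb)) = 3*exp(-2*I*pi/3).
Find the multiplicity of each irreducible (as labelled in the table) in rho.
Multiplicities: chi_1: 0, chi_2: 3, chi_3: 0, chi_4: 3.

Derivation: Use <chi_rho, chi> = (1/|G|) sum_C |C| * chi_rho(C) * conj(chi(C)) with |G| = 12 for each irreducible chi in the table:
  <chi_rho, chi_1> = (1/12)[1*(12)*conj(1) + 3*(0)*conj(1) + 4*(3*exp(2*I*pi/3))*conj(1) + 4*(3*exp(-2*I*pi/3))*conj(1)]
      = (1/12)[(12) + (0) + (12*exp(2*I*pi/3)) + (12*exp(-2*I*pi/3))] = 0/12 = 0
  <chi_rho, chi_2> = (1/12)[1*(12)*conj(1) + 3*(0)*conj(1) + 4*(3*exp(2*I*pi/3))*conj(exp(2*I*pi/3)) + 4*(3*exp(-2*I*pi/3))*conj(exp(-2*I*pi/3))]
      = (1/12)[(12) + (0) + (12) + (12)] = 36/12 = 3
  <chi_rho, chi_3> = (1/12)[1*(12)*conj(1) + 3*(0)*conj(1) + 4*(3*exp(2*I*pi/3))*conj(exp(-2*I*pi/3)) + 4*(3*exp(-2*I*pi/3))*conj(exp(2*I*pi/3))]
      = (1/12)[(12) + (0) + (12*exp(-2*I*pi/3)) + (12*exp(2*I*pi/3))] = 0/12 = 0
  <chi_rho, chi_4> = (1/12)[1*(12)*conj(3) + 3*(0)*conj(-1) + 4*(3*exp(2*I*pi/3))*conj(0) + 4*(3*exp(-2*I*pi/3))*conj(0)]
      = (1/12)[(36) + (0) + (0) + (0)] = 36/12 = 3
(Exp terms are combined using exp(i*s)*conj(exp(i*t)) = exp(i*(s-t)), and sums of them are collapsed using the identity that for every m > 1 the m distinct m-th roots of unity sum to 0, e.g. 1 + exp(2*I*pi/3) + exp(-2*I*pi/3) = 0.)
Dimension check: dim(rho) = sum (mult * dim) = 0*1 + 3*1 + 0*1 + 3*3 = 12 = chi_rho(e) = 12.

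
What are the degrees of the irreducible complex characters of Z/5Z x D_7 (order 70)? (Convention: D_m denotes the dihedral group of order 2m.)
Dimensions: 1, 1, 1, 1, 1, 1, 1, 1, 1, 1, 2, 2, 2, 2, 2, 2, 2, 2, 2, 2, 2, 2, 2, 2, 2

Working: There are 25 irreducibles (= number of conjugacy classes). Their dimensions d_i satisfy sum d_i^2 = |G| = 70: 1 + 1 + 1 + 1 + 1 + 1 + 1 + 1 + 1 + 1 + 4 + 4 + 4 + 4 + 4 + 4 + 4 + 4 + 4 + 4 + 4 + 4 + 4 + 4 + 4 = 70. (For the product with Z/5Z: each of the 5 1-dim characters of Z/5Z tensors with each irrep of D_7, giving 5 copies of each D_7-dimension.)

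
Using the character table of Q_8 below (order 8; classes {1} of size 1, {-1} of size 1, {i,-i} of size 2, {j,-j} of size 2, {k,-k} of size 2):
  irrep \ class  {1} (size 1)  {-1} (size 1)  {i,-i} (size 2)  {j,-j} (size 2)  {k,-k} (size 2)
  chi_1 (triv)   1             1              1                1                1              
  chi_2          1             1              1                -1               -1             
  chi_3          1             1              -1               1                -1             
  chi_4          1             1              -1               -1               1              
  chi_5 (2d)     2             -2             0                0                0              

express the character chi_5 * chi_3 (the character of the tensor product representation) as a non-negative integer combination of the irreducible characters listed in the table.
chi_5 tensor chi_3 = chi_5 (all other irreducibles have multiplicity 0).

The character of a tensor product is the pointwise product (chi_5 * chi_3)(C) = chi_5(C) * chi_3(C):
  {1}: (2)*(1), {-1}: (-2)*(1), {i,-i}: (0)*(-1), {j,-j}: (0)*(1), {k,-k}: (0)*(-1)
so (chi_5 * chi_3) takes values
  {1} -> 2, {-1} -> -2, {i,-i} -> 0, {j,-j} -> 0, {k,-k} -> 0.
Now take the inner product of this character with each irreducible chi from the table, <chi_5*chi_3, chi> = (1/8) sum_C |C| (chi_5*chi_3)(C) conj(chi(C)):
  <chi_5*chi_3, chi_1> = (1/8)[1*(2)*conj(1) + 1*(-2)*conj(1) + 2*(0)*conj(1) + 2*(0)*conj(1) + 2*(0)*conj(1)]
      = (1/8)[(2) + (-2) + (0) + (0) + (0)] = 0/8 = 0
  <chi_5*chi_3, chi_2> = (1/8)[1*(2)*conj(1) + 1*(-2)*conj(1) + 2*(0)*conj(1) + 2*(0)*conj(-1) + 2*(0)*conj(-1)]
      = (1/8)[(2) + (-2) + (0) + (0) + (0)] = 0/8 = 0
  <chi_5*chi_3, chi_3> = (1/8)[1*(2)*conj(1) + 1*(-2)*conj(1) + 2*(0)*conj(-1) + 2*(0)*conj(1) + 2*(0)*conj(-1)]
      = (1/8)[(2) + (-2) + (0) + (0) + (0)] = 0/8 = 0
  <chi_5*chi_3, chi_4> = (1/8)[1*(2)*conj(1) + 1*(-2)*conj(1) + 2*(0)*conj(-1) + 2*(0)*conj(-1) + 2*(0)*conj(1)]
      = (1/8)[(2) + (-2) + (0) + (0) + (0)] = 0/8 = 0
  <chi_5*chi_3, chi_5> = (1/8)[1*(2)*conj(2) + 1*(-2)*conj(-2) + 2*(0)*conj(0) + 2*(0)*conj(0) + 2*(0)*conj(0)]
      = (1/8)[(4) + (4) + (0) + (0) + (0)] = 8/8 = 1
Hence the multiplicities are chi_5: 1. Dimension check: dim(chi_5)*dim(chi_3) = 2*1 = 2 and sum (mult * dim) = 1*2 = 2.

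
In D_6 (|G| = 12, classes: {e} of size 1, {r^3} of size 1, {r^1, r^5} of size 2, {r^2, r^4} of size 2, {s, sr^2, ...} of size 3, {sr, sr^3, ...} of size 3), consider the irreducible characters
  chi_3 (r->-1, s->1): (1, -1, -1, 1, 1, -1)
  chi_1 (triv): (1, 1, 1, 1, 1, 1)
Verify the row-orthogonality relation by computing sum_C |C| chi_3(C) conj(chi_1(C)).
Sum = 0; so <chi_3, chi_1> = 0 (distinct irreducibles are orthogonal).

Details: Compute term by term over conjugacy classes (|C| * chi_3(C) * conj(chi_1(C))):
  1*(1)*conj(1) + 1*(-1)*conj(1) + 2*(-1)*conj(1) + 2*(1)*conj(1) + 3*(1)*conj(1) + 3*(-1)*conj(1)
  = (1) + (-1) + (-2) + (2) + (3) + (-3)
  = 0.
Dividing by |G| = 12 gives 0/12 = 0, matching the row-orthogonality relation <chi_3, chi_1> = [chi_3 = chi_1].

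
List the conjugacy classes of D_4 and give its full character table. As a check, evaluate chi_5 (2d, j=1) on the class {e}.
Conjugacy classes: {e} of size 1, {r^2} of size 1, {r^1, r^3} of size 2, {s, sr^2, ...} of size 2, {sr, sr^3, ...} of size 2.
Character table:
  irrep \ class              {e} (size 1)  {r^2} (size 1)  {r^1, r^3} (size 2)  {s, sr^2, ...} (size 2)  {sr, sr^3, ...} (size 2)
  chi_1 (triv)               1             1               1                    1                        1                       
  chi_2 (sign: r->1, s->-1)  1             1               1                    -1                       -1                      
  chi_3 (r->-1, s->1)        1             1               -1                   1                        -1                      
  chi_4 (r->-1, s->-1)       1             1               -1                   -1                       1                       
  chi_5 (2d, j=1)            2             -2              0                    0                        0                       

Spot check: chi_5 (2d, j=1) on {e} = 2.

Why: D_4 has order 2*4 = 8 with 5 conjugacy classes, hence 5 irreducibles. Sum of squared dims 1 + 1 + 1 + 1 + 4 = 8 = |G|. Linear characters come from the abelianisation; the 2-dimensional irreps have character r^k -> 2*cos(2*pi*j*k/4), reflections -> 0.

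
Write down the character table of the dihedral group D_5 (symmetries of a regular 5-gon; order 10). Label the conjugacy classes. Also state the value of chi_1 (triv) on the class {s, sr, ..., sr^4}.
Conjugacy classes: {e} of size 1, {r^1, r^4} of size 2, {r^2, r^3} of size 2, {s, sr, ..., sr^4} of size 5.
Character table:
  irrep \ class              {e} (size 1)  {r^1, r^4} (size 2)  {r^2, r^3} (size 2)  {s, sr, ..., sr^4} (size 5)
  chi_1 (triv)               1             1                    1                    1                          
  chi_2 (sign: r->1, s->-1)  1             1                    1                    -1                         
  chi_3 (2d, j=1)            2             -1/2 + sqrt(5)/2     -sqrt(5)/2 - 1/2     0                          
  chi_4 (2d, j=2)            2             -sqrt(5)/2 - 1/2     -1/2 + sqrt(5)/2     0                          

Spot check: chi_1 (triv) on {s, sr, ..., sr^4} = 1.

Details: D_5 has order 2*5 = 10 with 4 conjugacy classes, hence 4 irreducibles. Sum of squared dims 1 + 1 + 4 + 4 = 10 = |G|. Linear characters come from the abelianisation; the 2-dimensional irreps have character r^k -> 2*cos(2*pi*j*k/5), reflections -> 0.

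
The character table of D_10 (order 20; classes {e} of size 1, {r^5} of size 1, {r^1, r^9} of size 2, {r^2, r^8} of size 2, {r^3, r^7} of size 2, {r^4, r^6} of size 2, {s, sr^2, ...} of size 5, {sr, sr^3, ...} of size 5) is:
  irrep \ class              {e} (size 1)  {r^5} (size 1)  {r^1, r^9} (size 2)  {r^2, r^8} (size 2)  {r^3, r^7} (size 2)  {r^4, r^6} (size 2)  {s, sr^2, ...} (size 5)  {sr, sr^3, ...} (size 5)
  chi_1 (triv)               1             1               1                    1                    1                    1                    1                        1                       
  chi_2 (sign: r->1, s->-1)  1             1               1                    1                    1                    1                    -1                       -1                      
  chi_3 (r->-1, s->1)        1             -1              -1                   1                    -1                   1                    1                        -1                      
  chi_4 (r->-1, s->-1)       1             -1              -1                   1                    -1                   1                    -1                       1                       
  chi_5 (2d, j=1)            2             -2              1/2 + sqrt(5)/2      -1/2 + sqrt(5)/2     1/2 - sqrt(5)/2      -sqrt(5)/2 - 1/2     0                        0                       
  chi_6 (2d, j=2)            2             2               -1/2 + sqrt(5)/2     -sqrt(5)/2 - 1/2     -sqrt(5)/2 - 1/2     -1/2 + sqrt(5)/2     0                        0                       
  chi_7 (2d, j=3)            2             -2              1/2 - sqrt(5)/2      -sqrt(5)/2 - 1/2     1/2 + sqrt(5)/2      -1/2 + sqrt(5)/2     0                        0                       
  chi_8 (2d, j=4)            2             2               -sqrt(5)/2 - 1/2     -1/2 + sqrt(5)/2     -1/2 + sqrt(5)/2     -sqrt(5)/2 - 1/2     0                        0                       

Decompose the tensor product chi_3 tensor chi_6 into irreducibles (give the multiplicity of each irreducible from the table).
chi_3 tensor chi_6 = chi_7 (all other irreducibles have multiplicity 0).

Argument: The character of a tensor product is the pointwise product (chi_3 * chi_6)(C) = chi_3(C) * chi_6(C):
  {e}: (1)*(2), {r^5}: (-1)*(2), {r^1, r^9}: (-1)*(-1/2 + sqrt(5)/2), {r^2, r^8}: (1)*(-sqrt(5)/2 - 1/2), {r^3, r^7}: (-1)*(-sqrt(5)/2 - 1/2), {r^4, r^6}: (1)*(-1/2 + sqrt(5)/2), {s, sr^2, ...}: (1)*(0), {sr, sr^3, ...}: (-1)*(0)
so (chi_3 * chi_6) takes values
  {e} -> 2, {r^5} -> -2, {r^1, r^9} -> 1/2 - sqrt(5)/2, {r^2, r^8} -> -sqrt(5)/2 - 1/2, {r^3, r^7} -> 1/2 + sqrt(5)/2, {r^4, r^6} -> -1/2 + sqrt(5)/2, {s, sr^2, ...} -> 0, {sr, sr^3, ...} -> 0.
Now take the inner product of this character with each irreducible chi from the table, <chi_3*chi_6, chi> = (1/20) sum_C |C| (chi_3*chi_6)(C) conj(chi(C)):
  <chi_3*chi_6, chi_1> = (1/20)[1*(2)*conj(1) + 1*(-2)*conj(1) + 2*(1/2 - sqrt(5)/2)*conj(1) + 2*(-sqrt(5)/2 - 1/2)*conj(1) + 2*(1/2 + sqrt(5)/2)*conj(1) + 2*(-1/2 + sqrt(5)/2)*conj(1) + 5*(0)*conj(1) + 5*(0)*conj(1)]
      = (1/20)[(2) + (-2) + (1 - sqrt(5)) + (-sqrt(5) - 1) + (1 + sqrt(5)) + (-1 + sqrt(5)) + (0) + (0)] = 0/20 = 0
  <chi_3*chi_6, chi_2> = (1/20)[1*(2)*conj(1) + 1*(-2)*conj(1) + 2*(1/2 - sqrt(5)/2)*conj(1) + 2*(-sqrt(5)/2 - 1/2)*conj(1) + 2*(1/2 + sqrt(5)/2)*conj(1) + 2*(-1/2 + sqrt(5)/2)*conj(1) + 5*(0)*conj(-1) + 5*(0)*conj(-1)]
      = (1/20)[(2) + (-2) + (1 - sqrt(5)) + (-sqrt(5) - 1) + (1 + sqrt(5)) + (-1 + sqrt(5)) + (0) + (0)] = 0/20 = 0
  <chi_3*chi_6, chi_3> = (1/20)[1*(2)*conj(1) + 1*(-2)*conj(-1) + 2*(1/2 - sqrt(5)/2)*conj(-1) + 2*(-sqrt(5)/2 - 1/2)*conj(1) + 2*(1/2 + sqrt(5)/2)*conj(-1) + 2*(-1/2 + sqrt(5)/2)*conj(1) + 5*(0)*conj(1) + 5*(0)*conj(-1)]
      = (1/20)[(2) + (2) + (-1 + sqrt(5)) + (-sqrt(5) - 1) + (-sqrt(5) - 1) + (-1 + sqrt(5)) + (0) + (0)] = 0/20 = 0
  <chi_3*chi_6, chi_4> = (1/20)[1*(2)*conj(1) + 1*(-2)*conj(-1) + 2*(1/2 - sqrt(5)/2)*conj(-1) + 2*(-sqrt(5)/2 - 1/2)*conj(1) + 2*(1/2 + sqrt(5)/2)*conj(-1) + 2*(-1/2 + sqrt(5)/2)*conj(1) + 5*(0)*conj(-1) + 5*(0)*conj(1)]
      = (1/20)[(2) + (2) + (-1 + sqrt(5)) + (-sqrt(5) - 1) + (-sqrt(5) - 1) + (-1 + sqrt(5)) + (0) + (0)] = 0/20 = 0
  <chi_3*chi_6, chi_5> = (1/20)[1*(2)*conj(2) + 1*(-2)*conj(-2) + 2*(1/2 - sqrt(5)/2)*conj(1/2 + sqrt(5)/2) + 2*(-sqrt(5)/2 - 1/2)*conj(-1/2 + sqrt(5)/2) + 2*(1/2 + sqrt(5)/2)*conj(1/2 - sqrt(5)/2) + 2*(-1/2 + sqrt(5)/2)*conj(-sqrt(5)/2 - 1/2) + 5*(0)*conj(0) + 5*(0)*conj(0)]
      = (1/20)[(4) + (4) + (-2) + (-2) + (-2) + (-2) + (0) + (0)] = 0/20 = 0
  <chi_3*chi_6, chi_6> = (1/20)[1*(2)*conj(2) + 1*(-2)*conj(2) + 2*(1/2 - sqrt(5)/2)*conj(-1/2 + sqrt(5)/2) + 2*(-sqrt(5)/2 - 1/2)*conj(-sqrt(5)/2 - 1/2) + 2*(1/2 + sqrt(5)/2)*conj(-sqrt(5)/2 - 1/2) + 2*(-1/2 + sqrt(5)/2)*conj(-1/2 + sqrt(5)/2) + 5*(0)*conj(0) + 5*(0)*conj(0)]
      = (1/20)[(4) + (-4) + (-3 + sqrt(5)) + (sqrt(5) + 3) + (-3 - sqrt(5)) + (3 - sqrt(5)) + (0) + (0)] = 0/20 = 0
  <chi_3*chi_6, chi_7> = (1/20)[1*(2)*conj(2) + 1*(-2)*conj(-2) + 2*(1/2 - sqrt(5)/2)*conj(1/2 - sqrt(5)/2) + 2*(-sqrt(5)/2 - 1/2)*conj(-sqrt(5)/2 - 1/2) + 2*(1/2 + sqrt(5)/2)*conj(1/2 + sqrt(5)/2) + 2*(-1/2 + sqrt(5)/2)*conj(-1/2 + sqrt(5)/2) + 5*(0)*conj(0) + 5*(0)*conj(0)]
      = (1/20)[(4) + (4) + (3 - sqrt(5)) + (sqrt(5) + 3) + (sqrt(5) + 3) + (3 - sqrt(5)) + (0) + (0)] = 20/20 = 1
  <chi_3*chi_6, chi_8> = (1/20)[1*(2)*conj(2) + 1*(-2)*conj(2) + 2*(1/2 - sqrt(5)/2)*conj(-sqrt(5)/2 - 1/2) + 2*(-sqrt(5)/2 - 1/2)*conj(-1/2 + sqrt(5)/2) + 2*(1/2 + sqrt(5)/2)*conj(-1/2 + sqrt(5)/2) + 2*(-1/2 + sqrt(5)/2)*conj(-sqrt(5)/2 - 1/2) + 5*(0)*conj(0) + 5*(0)*conj(0)]
      = (1/20)[(4) + (-4) + (2) + (-2) + (2) + (-2) + (0) + (0)] = 0/20 = 0
Hence the multiplicities are chi_7: 1. Dimension check: dim(chi_3)*dim(chi_6) = 1*2 = 2 and sum (mult * dim) = 1*2 = 2.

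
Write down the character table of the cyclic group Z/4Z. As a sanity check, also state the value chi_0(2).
Character table of Z/4Z (irreps indexed chi_0,...,chi_3 with chi_k(m) = zeta_4^(k*m), zeta_4 = exp(2*pi*i/4)):
  irrep \ class  {0} (size 1)  {1} (size 1)  {2} (size 1)  {3} (size 1)
  chi_0          1             1             1             1           
  chi_1          1             I             -1            -I          
  chi_2          1             -1            1             -1          
  chi_3          1             -I            -1            I           

Spot check: chi_0(2) = zeta_4^(0*2) = zeta_4^0 = 1.

Why: Z/4Z is abelian, so all 4 irreducible complex representations are 1-dimensional. They are given by chi_k(m) = zeta_4^(k*m) for k = 0,...,3. Row orthogonality: sum_m chi_k(m) conj(chi_l(m)) = 4 * [k = l].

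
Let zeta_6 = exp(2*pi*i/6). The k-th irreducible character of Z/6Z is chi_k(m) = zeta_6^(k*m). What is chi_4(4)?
chi_4(4) = zeta_6^16 = exp(-2*I*pi/3)

Solution. chi_4(4) = zeta_6^(4*4) = zeta_6^16. Since zeta_6^6 = 1, this equals zeta_6^4 = exp(2*pi*i*4/6) = exp(-2*I*pi/3).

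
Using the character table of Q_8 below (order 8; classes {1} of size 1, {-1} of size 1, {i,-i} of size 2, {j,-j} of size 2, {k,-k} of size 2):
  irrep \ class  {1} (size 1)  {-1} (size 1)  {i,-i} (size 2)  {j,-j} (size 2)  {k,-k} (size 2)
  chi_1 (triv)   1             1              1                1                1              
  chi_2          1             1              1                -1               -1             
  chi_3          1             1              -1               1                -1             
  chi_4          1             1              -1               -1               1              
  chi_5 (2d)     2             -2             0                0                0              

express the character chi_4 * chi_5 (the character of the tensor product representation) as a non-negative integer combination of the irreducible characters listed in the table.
chi_4 tensor chi_5 = chi_5 (all other irreducibles have multiplicity 0).

Why: The character of a tensor product is the pointwise product (chi_4 * chi_5)(C) = chi_4(C) * chi_5(C):
  {1}: (1)*(2), {-1}: (1)*(-2), {i,-i}: (-1)*(0), {j,-j}: (-1)*(0), {k,-k}: (1)*(0)
so (chi_4 * chi_5) takes values
  {1} -> 2, {-1} -> -2, {i,-i} -> 0, {j,-j} -> 0, {k,-k} -> 0.
Now take the inner product of this character with each irreducible chi from the table, <chi_4*chi_5, chi> = (1/8) sum_C |C| (chi_4*chi_5)(C) conj(chi(C)):
  <chi_4*chi_5, chi_1> = (1/8)[1*(2)*conj(1) + 1*(-2)*conj(1) + 2*(0)*conj(1) + 2*(0)*conj(1) + 2*(0)*conj(1)]
      = (1/8)[(2) + (-2) + (0) + (0) + (0)] = 0/8 = 0
  <chi_4*chi_5, chi_2> = (1/8)[1*(2)*conj(1) + 1*(-2)*conj(1) + 2*(0)*conj(1) + 2*(0)*conj(-1) + 2*(0)*conj(-1)]
      = (1/8)[(2) + (-2) + (0) + (0) + (0)] = 0/8 = 0
  <chi_4*chi_5, chi_3> = (1/8)[1*(2)*conj(1) + 1*(-2)*conj(1) + 2*(0)*conj(-1) + 2*(0)*conj(1) + 2*(0)*conj(-1)]
      = (1/8)[(2) + (-2) + (0) + (0) + (0)] = 0/8 = 0
  <chi_4*chi_5, chi_4> = (1/8)[1*(2)*conj(1) + 1*(-2)*conj(1) + 2*(0)*conj(-1) + 2*(0)*conj(-1) + 2*(0)*conj(1)]
      = (1/8)[(2) + (-2) + (0) + (0) + (0)] = 0/8 = 0
  <chi_4*chi_5, chi_5> = (1/8)[1*(2)*conj(2) + 1*(-2)*conj(-2) + 2*(0)*conj(0) + 2*(0)*conj(0) + 2*(0)*conj(0)]
      = (1/8)[(4) + (4) + (0) + (0) + (0)] = 8/8 = 1
Hence the multiplicities are chi_5: 1. Dimension check: dim(chi_4)*dim(chi_5) = 1*2 = 2 and sum (mult * dim) = 1*2 = 2.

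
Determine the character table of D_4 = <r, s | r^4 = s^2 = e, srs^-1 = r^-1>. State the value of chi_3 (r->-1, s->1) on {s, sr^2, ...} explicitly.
Conjugacy classes: {e} of size 1, {r^2} of size 1, {r^1, r^3} of size 2, {s, sr^2, ...} of size 2, {sr, sr^3, ...} of size 2.
Character table:
  irrep \ class              {e} (size 1)  {r^2} (size 1)  {r^1, r^3} (size 2)  {s, sr^2, ...} (size 2)  {sr, sr^3, ...} (size 2)
  chi_1 (triv)               1             1               1                    1                        1                       
  chi_2 (sign: r->1, s->-1)  1             1               1                    -1                       -1                      
  chi_3 (r->-1, s->1)        1             1               -1                   1                        -1                      
  chi_4 (r->-1, s->-1)       1             1               -1                   -1                       1                       
  chi_5 (2d, j=1)            2             -2              0                    0                        0                       

Spot check: chi_3 (r->-1, s->1) on {s, sr^2, ...} = 1.

Reasoning: D_4 has order 2*4 = 8 with 5 conjugacy classes, hence 5 irreducibles. Sum of squared dims 1 + 1 + 1 + 1 + 4 = 8 = |G|. Linear characters come from the abelianisation; the 2-dimensional irreps have character r^k -> 2*cos(2*pi*j*k/4), reflections -> 0.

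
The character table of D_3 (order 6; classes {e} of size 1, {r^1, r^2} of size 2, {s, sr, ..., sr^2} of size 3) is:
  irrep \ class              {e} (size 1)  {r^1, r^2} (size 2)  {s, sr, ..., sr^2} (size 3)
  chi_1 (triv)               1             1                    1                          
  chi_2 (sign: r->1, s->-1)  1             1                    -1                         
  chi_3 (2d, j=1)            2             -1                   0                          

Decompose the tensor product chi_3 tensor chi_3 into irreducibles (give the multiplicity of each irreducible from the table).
chi_3 tensor chi_3 = chi_1 + chi_2 + chi_3 (all other irreducibles have multiplicity 0).

Details: The character of a tensor product is the pointwise product (chi_3 * chi_3)(C) = chi_3(C) * chi_3(C):
  {e}: (2)*(2), {r^1, r^2}: (-1)*(-1), {s, sr, ..., sr^2}: (0)*(0)
so (chi_3 * chi_3) takes values
  {e} -> 4, {r^1, r^2} -> 1, {s, sr, ..., sr^2} -> 0.
Now take the inner product of this character with each irreducible chi from the table, <chi_3*chi_3, chi> = (1/6) sum_C |C| (chi_3*chi_3)(C) conj(chi(C)):
  <chi_3*chi_3, chi_1> = (1/6)[1*(4)*conj(1) + 2*(1)*conj(1) + 3*(0)*conj(1)]
      = (1/6)[(4) + (2) + (0)] = 6/6 = 1
  <chi_3*chi_3, chi_2> = (1/6)[1*(4)*conj(1) + 2*(1)*conj(1) + 3*(0)*conj(-1)]
      = (1/6)[(4) + (2) + (0)] = 6/6 = 1
  <chi_3*chi_3, chi_3> = (1/6)[1*(4)*conj(2) + 2*(1)*conj(-1) + 3*(0)*conj(0)]
      = (1/6)[(8) + (-2) + (0)] = 6/6 = 1
Hence the multiplicities are chi_1: 1, chi_2: 1, chi_3: 1. Dimension check: dim(chi_3)*dim(chi_3) = 2*2 = 4 and sum (mult * dim) = 1*1 + 1*1 + 1*2 = 4.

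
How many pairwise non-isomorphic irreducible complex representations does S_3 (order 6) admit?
3

The number of irreducible complex representations of a finite group equals its number of conjugacy classes. Conjugacy classes in S_3 correspond to cycle types, i.e. partitions of 3; there are p(3) = 3 of them, so S_3 (order 6) has exactly 3 irreducible complex representations.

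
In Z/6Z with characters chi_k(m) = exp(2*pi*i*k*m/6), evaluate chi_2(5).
chi_2(5) = zeta_6^10 = exp(-2*I*pi/3)

Proof sketch: chi_2(5) = zeta_6^(2*5) = zeta_6^10. Since zeta_6^6 = 1, this equals zeta_6^4 = exp(2*pi*i*4/6) = exp(-2*I*pi/3).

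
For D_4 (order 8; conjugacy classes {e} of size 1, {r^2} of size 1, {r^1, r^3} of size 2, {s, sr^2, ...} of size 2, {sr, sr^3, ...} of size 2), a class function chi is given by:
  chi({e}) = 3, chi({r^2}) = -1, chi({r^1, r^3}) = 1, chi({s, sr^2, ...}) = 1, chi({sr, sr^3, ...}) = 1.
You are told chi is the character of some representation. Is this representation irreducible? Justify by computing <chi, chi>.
Not irreducible (reducible): <chi, chi> = 2 > 1.

Solution. <chi, chi> = (1/|G|) sum_C |C| * |chi(C)|^2 = (1/8)[1*|3|^2 + 1*|-1|^2 + 2*|1|^2 + 2*|1|^2 + 2*|1|^2]
  = (1/8)[(9) + (1) + (2) + (2) + (2)] = 16/8 = 2.
A character is irreducible iff <chi, chi> = 1, so this representation is reducible.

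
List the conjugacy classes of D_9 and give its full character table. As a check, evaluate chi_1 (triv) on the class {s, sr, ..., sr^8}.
Conjugacy classes: {e} of size 1, {r^1, r^8} of size 2, {r^2, r^7} of size 2, {r^3, r^6} of size 2, {r^4, r^5} of size 2, {s, sr, ..., sr^8} of size 9.
Character table:
  irrep \ class              {e} (size 1)  {r^1, r^8} (size 2)  {r^2, r^7} (size 2)  {r^3, r^6} (size 2)  {r^4, r^5} (size 2)  {s, sr, ..., sr^8} (size 9)
  chi_1 (triv)               1             1                    1                    1                    1                    1                          
  chi_2 (sign: r->1, s->-1)  1             1                    1                    1                    1                    -1                         
  chi_3 (2d, j=1)            2             2*cos(2*pi/9)        2*cos(4*pi/9)        -1                   -2*cos(pi/9)         0                          
  chi_4 (2d, j=2)            2             2*cos(4*pi/9)        -2*cos(pi/9)         -1                   2*cos(2*pi/9)        0                          
  chi_5 (2d, j=3)            2             -1                   -1                   2                    -1                   0                          
  chi_6 (2d, j=4)            2             -2*cos(pi/9)         2*cos(2*pi/9)        -1                   2*cos(4*pi/9)        0                          

Spot check: chi_1 (triv) on {s, sr, ..., sr^8} = 1.

Explanation: D_9 has order 2*9 = 18 with 6 conjugacy classes, hence 6 irreducibles. Sum of squared dims 1 + 1 + 4 + 4 + 4 + 4 = 18 = |G|. Linear characters come from the abelianisation; the 2-dimensional irreps have character r^k -> 2*cos(2*pi*j*k/9), reflections -> 0.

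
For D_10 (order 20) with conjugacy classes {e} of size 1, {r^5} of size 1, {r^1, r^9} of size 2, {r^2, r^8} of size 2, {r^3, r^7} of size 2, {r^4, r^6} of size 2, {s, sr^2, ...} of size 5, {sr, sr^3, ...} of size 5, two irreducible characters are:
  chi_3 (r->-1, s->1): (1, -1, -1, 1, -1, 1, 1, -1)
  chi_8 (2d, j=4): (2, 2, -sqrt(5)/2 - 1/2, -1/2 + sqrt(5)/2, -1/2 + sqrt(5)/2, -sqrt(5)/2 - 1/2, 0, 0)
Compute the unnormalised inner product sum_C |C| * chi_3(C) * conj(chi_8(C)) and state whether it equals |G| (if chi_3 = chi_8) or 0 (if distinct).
Sum = 0; so <chi_3, chi_8> = 0 (distinct irreducibles are orthogonal).

Derivation: Compute term by term over conjugacy classes (|C| * chi_3(C) * conj(chi_8(C))):
  1*(1)*conj(2) + 1*(-1)*conj(2) + 2*(-1)*conj(-sqrt(5)/2 - 1/2) + 2*(1)*conj(-1/2 + sqrt(5)/2) + 2*(-1)*conj(-1/2 + sqrt(5)/2) + 2*(1)*conj(-sqrt(5)/2 - 1/2) + 5*(1)*conj(0) + 5*(-1)*conj(0)
  = (2) + (-2) + (1 + sqrt(5)) + (-1 + sqrt(5)) + (1 - sqrt(5)) + (-sqrt(5) - 1) + (0) + (0)
  = 0.
Dividing by |G| = 20 gives 0/20 = 0, matching the row-orthogonality relation <chi_3, chi_8> = [chi_3 = chi_8].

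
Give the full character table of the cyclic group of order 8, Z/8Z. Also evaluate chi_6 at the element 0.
Character table of Z/8Z (irreps indexed chi_0,...,chi_7 with chi_k(m) = zeta_8^(k*m), zeta_8 = exp(2*pi*i/8)):
  irrep \ class  {0} (size 1)  {1} (size 1)    {2} (size 1)  {3} (size 1)    {4} (size 1)  {5} (size 1)    {6} (size 1)  {7} (size 1)  
  chi_0          1             1               1             1               1             1               1             1             
  chi_1          1             exp(I*pi/4)     I             exp(3*I*pi/4)   -1            exp(-3*I*pi/4)  -I            exp(-I*pi/4)  
  chi_2          1             I               -1            -I              1             I               -1            -I            
  chi_3          1             exp(3*I*pi/4)   -I            exp(I*pi/4)     -1            exp(-I*pi/4)    I             exp(-3*I*pi/4)
  chi_4          1             -1              1             -1              1             -1              1             -1            
  chi_5          1             exp(-3*I*pi/4)  I             exp(-I*pi/4)    -1            exp(I*pi/4)     -I            exp(3*I*pi/4) 
  chi_6          1             -I              -1            I               1             -I              -1            I             
  chi_7          1             exp(-I*pi/4)    -I            exp(-3*I*pi/4)  -1            exp(3*I*pi/4)   I             exp(I*pi/4)   

Spot check: chi_6(0) = zeta_8^(6*0) = zeta_8^0 = 1.

Details: Z/8Z is abelian, so all 8 irreducible complex representations are 1-dimensional. They are given by chi_k(m) = zeta_8^(k*m) for k = 0,...,7. Row orthogonality: sum_m chi_k(m) conj(chi_l(m)) = 8 * [k = l].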